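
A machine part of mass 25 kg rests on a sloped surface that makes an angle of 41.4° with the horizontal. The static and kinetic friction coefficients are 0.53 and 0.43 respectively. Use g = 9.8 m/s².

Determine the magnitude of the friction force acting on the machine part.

f ≈ 79 N (up the incline)

Normal force: N = m g cos θ = 25 × 9.8 × cos 41.4° = 183.8 N.
Along the slope the weight component is m g sin θ = 162 N; friction must supply exactly this, acting up-slope.
Maximum static friction available: μ_s N = 0.53 × 183.8 = 97.4 N.
Since |162| > 97.4 N, static friction cannot hold it; the machine part slides down the incline and kinetic friction applies: f = μ_k N = 0.43 × 183.8 = 79 N.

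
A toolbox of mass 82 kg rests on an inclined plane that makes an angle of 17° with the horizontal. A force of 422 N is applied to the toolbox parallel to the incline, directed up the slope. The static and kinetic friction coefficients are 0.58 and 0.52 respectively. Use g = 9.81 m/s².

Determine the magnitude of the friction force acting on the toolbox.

f ≈ 187 N (down the incline)

Normal force: N = m g cos θ = 82 × 9.81 × cos 17° = 769.3 N.
The friction needed for equilibrium is m g sin θ − P = 235.2 − 422 = -186.8 N, measured positive up-slope.
The static-friction ceiling is μ_s N = 0.58 × 769.3 = 446.2 N.
Since |-186.8| ≤ 446.2 N, no slip — friction simply equals what equilibrium demands.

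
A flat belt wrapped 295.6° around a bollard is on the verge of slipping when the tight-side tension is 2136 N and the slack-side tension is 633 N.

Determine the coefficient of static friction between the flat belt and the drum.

μ ≈ 0.236

T₂/T₁ = e^{μβ} → μ = ln(T₂/T₁)/β.
β = 295.6° = 5.159 rad.
μ = ln(2136/633)/5.159 = ln(3.374)/5.159 = 0.236.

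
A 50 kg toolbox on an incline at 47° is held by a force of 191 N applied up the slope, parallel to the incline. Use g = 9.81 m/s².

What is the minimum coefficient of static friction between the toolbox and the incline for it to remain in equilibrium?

μ_s,min ≈ 0.501

N = m g cos θ = 334.5 N.
Friction must make up the shortfall along the incline: f = m g sin θ − P = 358.7 − 191 = 167.7 N.
At the threshold f = μ_s N, so μ_s,min = 167.7/334.5 = 0.501.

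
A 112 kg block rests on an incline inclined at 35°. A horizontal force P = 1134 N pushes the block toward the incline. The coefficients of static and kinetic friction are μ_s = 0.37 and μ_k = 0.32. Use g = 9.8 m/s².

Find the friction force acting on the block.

The horizontal push has a component P sin θ into the surface, so N = m g cos θ + P sin θ = 899.1 + 650.4 = 1550 N.
Along the incline, the net driving force (taking up-slope positive) is P cos θ − m g sin θ = 928.9 − 629.6 = 299.4 N, so equilibrium requires friction f = -299.4 N (down-slope).
Maximum static friction: μ_s N = 0.37 × 1550 = 573.3 N.
|f_req| = 299.4 ≤ 573.3 N → the block is in equilibrium; friction equals the required value.

f ≈ 299 N (down the incline)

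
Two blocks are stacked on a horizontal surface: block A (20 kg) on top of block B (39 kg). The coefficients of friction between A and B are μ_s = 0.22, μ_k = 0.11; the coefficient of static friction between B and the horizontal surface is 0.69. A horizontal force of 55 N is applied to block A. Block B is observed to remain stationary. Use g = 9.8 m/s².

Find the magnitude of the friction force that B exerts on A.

Normal force at the A–B interface: N₁ = m_A g = 196 N.
Maximum static friction on A from B: μ_s N₁ = 0.22×196 = 43.12 N.
P = 55 N exceeds that limit, so A slips over B and the interface friction becomes kinetic: f₁ = μ_k N₁ = 0.11×196 = 21.6 N.
B experiences an equal 21.6 N forward from A (third law). B is in equilibrium, so the floor supplies f₂ = 21.6 N of static friction (limit μ_s(m_A+m_B)g = 399 N, not exceeded).

f ≈ 21.6 N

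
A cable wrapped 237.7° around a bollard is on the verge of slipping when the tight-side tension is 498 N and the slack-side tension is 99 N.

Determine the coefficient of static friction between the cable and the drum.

μ ≈ 0.389

T₂/T₁ = e^{μβ} → μ = ln(T₂/T₁)/β.
β = 237.7° = 4.149 rad.
μ = ln(498/99)/4.149 = ln(5.03)/4.149 = 0.389.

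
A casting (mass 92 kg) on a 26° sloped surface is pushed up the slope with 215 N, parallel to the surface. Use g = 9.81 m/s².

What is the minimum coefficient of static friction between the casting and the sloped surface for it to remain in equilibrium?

N = m g cos θ = 811.2 N.
Friction must make up the shortfall along the incline: f = m g sin θ − P = 395.6 − 215 = 180.6 N.
At the threshold f = μ_s N, so μ_s,min = 180.6/811.2 = 0.223.

μ_s,min ≈ 0.223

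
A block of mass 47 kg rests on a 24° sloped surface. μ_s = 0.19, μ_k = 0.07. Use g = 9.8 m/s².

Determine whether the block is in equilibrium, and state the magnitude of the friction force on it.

f ≈ 29.5 N

N = m g cos θ = 421 N.
Down-slope weight component: m g sin θ = 187 N.
μ_s N = 79.9 N.
187 > 79.9 N, so it slides; kinetic friction f = μ_k N = 0.07×421 = 29.5 N.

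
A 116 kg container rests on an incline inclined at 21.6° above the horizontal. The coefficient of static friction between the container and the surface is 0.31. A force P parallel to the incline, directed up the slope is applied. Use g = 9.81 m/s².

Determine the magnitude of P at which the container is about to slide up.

At impending motion up the slope, friction acts down-slope at its limit: f = μ_s N.
P is parallel to the surface, so N = m g cos θ = 1060 N.
Along the incline: P = m g sin θ + μ_s N = 419 + 0.31×1060 = 747 N.

P ≈ 747 N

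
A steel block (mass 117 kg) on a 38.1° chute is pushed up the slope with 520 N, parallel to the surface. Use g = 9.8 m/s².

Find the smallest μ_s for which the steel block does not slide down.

μ_s,min ≈ 0.208

N = m g cos θ = 902.3 N.
Friction must make up the shortfall along the incline: f = m g sin θ − P = 707.5 − 520 = 187.5 N.
At the threshold f = μ_s N, so μ_s,min = 187.5/902.3 = 0.208.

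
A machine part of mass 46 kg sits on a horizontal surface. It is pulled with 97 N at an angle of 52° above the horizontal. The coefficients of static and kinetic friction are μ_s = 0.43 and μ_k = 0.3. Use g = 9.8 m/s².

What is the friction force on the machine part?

N = m g − P sin α = 450.8 − 97×sin 52° = 374.4 N.
Horizontally, friction must balance P cos α = 59.72 N.
μ_s N = 0.43 × 374.4 = 161 N.
Since 59.72 N does not exceed the limit, the machine part stays at rest and f = 59.7 N.

f ≈ 59.7 N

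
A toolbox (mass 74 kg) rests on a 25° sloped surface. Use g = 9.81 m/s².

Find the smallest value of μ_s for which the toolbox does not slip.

At the slip threshold m g sin θ = μ_s m g cos θ, so μ_s,min = tan θ.
μ_s,min = tan 25° = 0.466.

μ_s,min ≈ 0.466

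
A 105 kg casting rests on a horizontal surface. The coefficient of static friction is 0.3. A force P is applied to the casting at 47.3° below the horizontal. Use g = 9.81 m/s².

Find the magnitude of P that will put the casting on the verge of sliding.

N = m g + P sin α (the push presses the casting into the horizontal surface).
At impending slip, P cos α = μ_s N = μ_s (m g + P sin α).
Solving: P (cos α − μ_s sin α) = μ_s m g → P = 0.3×1030/(cos 47.3° − 0.3 sin 47.3°) = 309/0.4577 = 675 N.

P ≈ 675 N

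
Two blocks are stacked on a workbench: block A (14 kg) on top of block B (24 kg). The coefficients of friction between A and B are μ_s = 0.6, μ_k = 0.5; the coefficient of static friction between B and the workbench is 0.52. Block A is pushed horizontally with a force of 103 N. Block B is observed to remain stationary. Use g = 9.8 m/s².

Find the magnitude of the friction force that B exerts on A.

Between the blocks, N₁ = m_A g = 137.2 N.
Maximum static friction on A from B: μ_s N₁ = 0.6×137.2 = 82.32 N.
Since P = 103 N > 82.32 N, A slides on B; the A–B friction is kinetic: f₁ = μ_k N₁ = 0.5×137.2 = 68.6 N.
B experiences an equal 68.6 N forward from A (third law). B is in equilibrium, so the floor supplies f₂ = 68.6 N of static friction (limit μ_s(m_A+m_B)g = 193.6 N, not exceeded).

f ≈ 68.6 N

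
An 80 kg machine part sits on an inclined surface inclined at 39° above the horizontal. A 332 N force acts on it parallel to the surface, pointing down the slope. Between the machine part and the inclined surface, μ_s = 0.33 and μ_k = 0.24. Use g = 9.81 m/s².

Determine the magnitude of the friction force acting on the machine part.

f ≈ 146 N (up the incline)

The normal reaction is N = m g cos θ = 609.9 N.
The friction needed for equilibrium is m g sin θ + P = 493.9 + 332 = 825.9 N, measured positive up-slope.
Static friction can supply at most μ_s N = 201.3 N.
Since |825.9| > 201.3 N, static friction cannot hold it; the machine part slides down the incline and kinetic friction applies: f = μ_k N = 0.24 × 609.9 = 146 N.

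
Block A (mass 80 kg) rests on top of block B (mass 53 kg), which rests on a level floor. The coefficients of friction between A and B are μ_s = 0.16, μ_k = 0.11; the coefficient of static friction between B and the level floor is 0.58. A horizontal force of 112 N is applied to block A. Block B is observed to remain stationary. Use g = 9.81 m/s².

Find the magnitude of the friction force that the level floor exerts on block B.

f ≈ 112 N

Between the blocks, N₁ = m_A g = 784.8 N.
So the A–B interface can sustain at most μ_s N₁ = 125.6 N of static friction.
P = 112 N is within that limit, so A and B move together (both at rest); the A–B friction is simply f₁ = P = 112 N.
By Newton's third law B feels 112 N forward from A. With B stationary, the floor's static friction on B balances it: f₂ = 112 N (well within μ_s(m_A+m_B)g = 756.7 N).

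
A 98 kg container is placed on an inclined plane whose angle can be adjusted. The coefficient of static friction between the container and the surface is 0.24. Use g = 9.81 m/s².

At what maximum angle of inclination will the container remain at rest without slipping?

At the slip threshold, m g sin θ = μ_s · m g cos θ, so tan θ = μ_s.
θ_max = arctan(0.24) = 13.5°.

θ_max ≈ 13.5°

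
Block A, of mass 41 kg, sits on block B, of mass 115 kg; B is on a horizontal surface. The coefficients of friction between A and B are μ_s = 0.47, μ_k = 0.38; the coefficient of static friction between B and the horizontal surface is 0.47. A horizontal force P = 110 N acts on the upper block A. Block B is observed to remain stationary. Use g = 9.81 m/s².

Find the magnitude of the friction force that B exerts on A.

f ≈ 110 N

The normal force B exerts on A is simply A's weight, N₁ = 402.2 N.
So the A–B interface can sustain at most μ_s N₁ = 189 N of static friction.
P = 110 N is within that limit, so A and B move together (both at rest); the A–B friction is simply f₁ = P = 110 N.
By Newton's third law B feels 110 N forward from A. With B stationary, the floor's static friction on B balances it: f₂ = 110 N (well within μ_s(m_A+m_B)g = 719.3 N).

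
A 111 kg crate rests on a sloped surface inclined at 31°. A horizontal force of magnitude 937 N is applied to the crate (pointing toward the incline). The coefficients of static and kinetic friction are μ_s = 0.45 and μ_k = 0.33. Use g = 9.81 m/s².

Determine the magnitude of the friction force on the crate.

The horizontal push has a component P sin θ into the surface, so N = m g cos θ + P sin θ = 933.4 + 482.6 = 1416 N.
Along the incline, the net driving force (taking up-slope positive) is P cos θ − m g sin θ = 803.2 − 560.8 = 242.3 N, so equilibrium requires friction f = -242.3 N (down-slope).
The limit of static friction is μ_s N = 637.2 N.
|f_req| = 242.3 ≤ 637.2 N → the crate is in equilibrium; friction equals the required value.

f ≈ 242 N (down the incline)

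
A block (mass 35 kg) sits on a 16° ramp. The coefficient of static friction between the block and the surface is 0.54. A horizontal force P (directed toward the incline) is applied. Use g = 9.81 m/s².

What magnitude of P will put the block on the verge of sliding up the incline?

P ≈ 336 N

At impending motion up the slope, friction acts down-slope at its limit: f = μ_s N.
Perpendicular to the incline: N = m g cos θ + P sin θ.
Along the incline: P cos θ = m g sin θ + μ_s N = m g sin θ + μ_s (m g cos θ + P sin θ).
Solving, P (cos θ − μ_s sin θ) = m g (sin θ + μ_s cos θ), so P = 35×9.81×(sin 16° + 0.54 cos 16°)/(cos 16° − 0.54 sin 16°) = 343×0.7947/0.8124 = 336 N.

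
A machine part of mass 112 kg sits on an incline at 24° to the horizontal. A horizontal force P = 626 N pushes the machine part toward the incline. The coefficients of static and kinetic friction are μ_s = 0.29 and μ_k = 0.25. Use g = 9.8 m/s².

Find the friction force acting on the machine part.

Normal direction: N = m g cos θ + P sin θ = 1257 N.
Parallel to the incline: P cos θ − m g sin θ = 571.9 − 446.4 = 125.4 N; the friction needed to balance this is 125.4 N acting down the slope.
Maximum static friction: μ_s N = 0.29 × 1257 = 364.6 N.
|f_req| = 125.4 ≤ 364.6 N → the machine part is in equilibrium; friction equals the required value.

f ≈ 125 N (down the incline)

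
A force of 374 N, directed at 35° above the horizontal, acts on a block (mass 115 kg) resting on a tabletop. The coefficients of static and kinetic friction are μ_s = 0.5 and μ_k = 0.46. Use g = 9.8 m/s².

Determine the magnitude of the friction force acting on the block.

N = m g − P sin α = 1127 − 374×sin 35° = 912.5 N.
For equilibrium, f = P cos α = 374×cos 35° = 306.4 N.
μ_s N = 0.5 × 912.5 = 456.2 N.
306.4 ≤ 456.2 N → static; friction equals the required 306 N.

f ≈ 306 N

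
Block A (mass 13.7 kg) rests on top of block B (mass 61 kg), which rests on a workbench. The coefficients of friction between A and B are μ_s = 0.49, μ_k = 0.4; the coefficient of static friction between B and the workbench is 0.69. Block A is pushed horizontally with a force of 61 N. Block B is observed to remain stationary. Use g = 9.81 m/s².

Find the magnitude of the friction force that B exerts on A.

The normal force B exerts on A is simply A's weight, N₁ = 134.4 N.
So the A–B interface can sustain at most μ_s N₁ = 65.85 N of static friction.
Since P = 61 N ≤ 65.85 N, A does not slip on B; friction on A equals P = 61 N.
By Newton's third law B feels 61 N forward from A. With B stationary, the floor's static friction on B balances it: f₂ = 61 N (well within μ_s(m_A+m_B)g = 505.6 N).

f ≈ 61 N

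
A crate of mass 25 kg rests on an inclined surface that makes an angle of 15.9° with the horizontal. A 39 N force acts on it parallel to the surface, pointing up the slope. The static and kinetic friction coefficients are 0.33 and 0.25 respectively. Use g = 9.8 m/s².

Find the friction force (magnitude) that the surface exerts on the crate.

The normal reaction is N = m g cos θ = 235.6 N.
The friction needed for equilibrium is m g sin θ − P = 67.12 − 39 = 28.12 N, measured positive up-slope.
Static friction can supply at most μ_s N = 77.76 N.
Since |28.12| ≤ 77.76 N, the crate remains in static equilibrium and friction takes exactly the required value.

f ≈ 28.1 N (up the incline)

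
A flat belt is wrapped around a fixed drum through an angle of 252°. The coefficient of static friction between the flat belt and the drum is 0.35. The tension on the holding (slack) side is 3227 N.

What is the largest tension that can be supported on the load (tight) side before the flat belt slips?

T_max ≈ 15000 N

At impending slip the capstan equation gives T₂/T₁ = e^{μβ} with β in radians.
β = 252° × π/180 = 4.398 rad.
e^{μβ} = e^{0.35×4.398} = 4.662.
T₂ = T₁ · e^{μβ} = 3227 × 4.662 = 15000 N.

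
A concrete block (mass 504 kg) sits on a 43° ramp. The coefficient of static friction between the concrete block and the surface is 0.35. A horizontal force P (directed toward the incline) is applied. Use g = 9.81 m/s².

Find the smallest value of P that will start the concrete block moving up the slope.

P ≈ 9410 N

At impending motion up the slope, friction acts down-slope at its limit: f = μ_s N.
Perpendicular to the incline: N = m g cos θ + P sin θ.
Along the incline: P cos θ = m g sin θ + μ_s N = m g sin θ + μ_s (m g cos θ + P sin θ).
Solving, P (cos θ − μ_s sin θ) = m g (sin θ + μ_s cos θ), so P = 504×9.81×(sin 43° + 0.35 cos 43°)/(cos 43° − 0.35 sin 43°) = 4940×0.938/0.4927 = 9410 N.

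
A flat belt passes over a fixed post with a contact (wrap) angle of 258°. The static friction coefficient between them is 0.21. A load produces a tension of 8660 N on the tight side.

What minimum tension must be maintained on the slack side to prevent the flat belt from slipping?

T_min ≈ 3360 N

Capstan equation at impending slip: T_tight/T_slack = e^{μβ}.
β = 258° = 4.503 rad; e^{μβ} = e^{0.21×4.503} = 2.574.
T_slack = T_tight / e^{μβ} = 8660 / 2.574 = 3360 N.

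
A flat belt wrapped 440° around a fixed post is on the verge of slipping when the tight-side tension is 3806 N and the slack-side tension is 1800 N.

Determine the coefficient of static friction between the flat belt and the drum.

T₂/T₁ = e^{μβ} → μ = ln(T₂/T₁)/β.
β = 440° = 7.679 rad.
μ = ln(3806/1800)/7.679 = ln(2.114)/7.679 = 0.0975.

μ ≈ 0.0975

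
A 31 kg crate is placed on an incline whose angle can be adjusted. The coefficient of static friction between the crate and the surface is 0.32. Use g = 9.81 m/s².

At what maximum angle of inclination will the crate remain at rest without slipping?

At the slip threshold, m g sin θ = μ_s · m g cos θ, so tan θ = μ_s.
θ_max = arctan(0.32) = 17.7°.

θ_max ≈ 17.7°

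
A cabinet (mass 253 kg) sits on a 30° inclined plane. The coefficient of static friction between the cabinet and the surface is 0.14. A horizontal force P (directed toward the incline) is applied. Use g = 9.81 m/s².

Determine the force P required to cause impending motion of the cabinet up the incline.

At impending motion up the slope, friction acts down-slope at its limit: f = μ_s N.
Perpendicular to the incline: N = m g cos θ + P sin θ.
Along the incline: P cos θ = m g sin θ + μ_s N = m g sin θ + μ_s (m g cos θ + P sin θ).
Solving, P (cos θ − μ_s sin θ) = m g (sin θ + μ_s cos θ), so P = 253×9.81×(sin 30° + 0.14 cos 30°)/(cos 30° − 0.14 sin 30°) = 2480×0.6212/0.796 = 1940 N.

P ≈ 1940 N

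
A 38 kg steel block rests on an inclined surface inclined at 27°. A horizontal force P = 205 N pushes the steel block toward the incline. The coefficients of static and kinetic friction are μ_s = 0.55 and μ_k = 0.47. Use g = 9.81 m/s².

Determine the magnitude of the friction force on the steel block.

f ≈ 13.4 N (down the incline)

Normal direction: N = m g cos θ + P sin θ = 425.2 N.
Along the incline, the net driving force (taking up-slope positive) is P cos θ − m g sin θ = 182.7 − 169.2 = 13.42 N, so equilibrium requires friction f = -13.42 N (down-slope).
Maximum static friction: μ_s N = 0.55 × 425.2 = 233.9 N.
Since 13.42 N is within the 233.9 N limit, the steel block stays put and friction is exactly 13.4 N.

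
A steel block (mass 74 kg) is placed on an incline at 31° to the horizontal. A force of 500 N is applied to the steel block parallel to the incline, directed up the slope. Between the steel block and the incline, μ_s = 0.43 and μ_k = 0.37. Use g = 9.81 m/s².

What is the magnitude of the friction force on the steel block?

The normal reaction is N = m g cos θ = 622.3 N.
For equilibrium along the incline the friction force must supply f = m g sin θ − P = 373.9 − 500 = -126.1 N (positive meaning up-slope).
Maximum static friction available: μ_s N = 0.43 × 622.3 = 267.6 N.
Since |-126.1| ≤ 267.6 N, the steel block remains in static equilibrium and friction takes exactly the required value.

f ≈ 126 N (down the incline)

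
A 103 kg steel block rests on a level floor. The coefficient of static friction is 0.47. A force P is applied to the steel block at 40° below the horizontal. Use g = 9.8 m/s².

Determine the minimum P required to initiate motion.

N = m g + P sin α (the push presses the steel block into the level floor).
At impending slip, P cos α = μ_s N = μ_s (m g + P sin α).
Solving: P (cos α − μ_s sin α) = μ_s m g → P = 0.47×1010/(cos 40° − 0.47 sin 40°) = 474/0.4639 = 1020 N.

P ≈ 1020 N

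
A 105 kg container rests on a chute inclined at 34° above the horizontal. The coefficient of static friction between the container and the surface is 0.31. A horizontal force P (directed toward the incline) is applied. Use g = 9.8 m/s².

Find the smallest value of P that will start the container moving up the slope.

At impending motion up the slope, friction acts down-slope at its limit: f = μ_s N.
Perpendicular to the incline: N = m g cos θ + P sin θ.
Along the incline: P cos θ = m g sin θ + μ_s N = m g sin θ + μ_s (m g cos θ + P sin θ).
Solving, P (cos θ − μ_s sin θ) = m g (sin θ + μ_s cos θ), so P = 105×9.8×(sin 34° + 0.31 cos 34°)/(cos 34° − 0.31 sin 34°) = 1030×0.8162/0.6557 = 1280 N.

P ≈ 1280 N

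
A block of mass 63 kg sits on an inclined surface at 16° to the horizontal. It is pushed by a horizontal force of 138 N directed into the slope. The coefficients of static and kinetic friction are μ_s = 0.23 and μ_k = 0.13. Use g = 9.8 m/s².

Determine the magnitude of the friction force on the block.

f ≈ 37.5 N (up the incline)

Normal direction: N = m g cos θ + P sin θ = 631.5 N.
Along the incline, the net driving force (taking up-slope positive) is P cos θ − m g sin θ = 132.7 − 170.2 = -37.52 N, so equilibrium requires friction f = 37.52 N (up-slope).
Maximum static friction: μ_s N = 0.23 × 631.5 = 145.2 N.
Since 37.52 N is within the 145.2 N limit, the block stays put and friction is exactly 37.5 N.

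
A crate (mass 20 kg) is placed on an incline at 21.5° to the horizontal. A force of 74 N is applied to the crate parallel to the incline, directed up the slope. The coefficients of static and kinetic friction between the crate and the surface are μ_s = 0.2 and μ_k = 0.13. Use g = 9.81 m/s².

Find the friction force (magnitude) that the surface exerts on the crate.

The normal reaction is N = m g cos θ = 182.5 N.
The friction needed for equilibrium is m g sin θ − P = 71.91 − 74 = -2.092 N, measured positive up-slope.
The static-friction ceiling is μ_s N = 0.2 × 182.5 = 36.51 N.
Since |-2.092| ≤ 36.51 N, no slip — friction simply equals what equilibrium demands.

f ≈ 2.09 N (down the incline)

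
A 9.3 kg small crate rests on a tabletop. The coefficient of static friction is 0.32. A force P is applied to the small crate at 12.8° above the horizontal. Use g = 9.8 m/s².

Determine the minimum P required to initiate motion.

P ≈ 27.9 N

N = m g − P sin α (the pull lifts the small crate).
At impending slip, P cos α = μ_s N = μ_s (m g − P sin α).
Solving: P (cos α + μ_s sin α) = μ_s m g → P = 0.32×91.1/(cos 12.8° + 0.32 sin 12.8°) = 29.2/1.046 = 27.9 N.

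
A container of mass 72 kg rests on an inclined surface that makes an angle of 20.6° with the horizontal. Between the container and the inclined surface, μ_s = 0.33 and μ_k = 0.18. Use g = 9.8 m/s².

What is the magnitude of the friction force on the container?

The normal reaction is N = m g cos θ = 660.5 N.
For equilibrium along the incline, friction must balance the weight component: f = m g sin θ = 248.3 N up the slope.
Maximum static friction available: μ_s N = 0.33 × 660.5 = 218 N.
|248.3| exceeds 218 N, so the container slips down-slope; friction is kinetic, f = μ_k N = 0.18×660.5 = 119 N.

f ≈ 119 N (up the incline)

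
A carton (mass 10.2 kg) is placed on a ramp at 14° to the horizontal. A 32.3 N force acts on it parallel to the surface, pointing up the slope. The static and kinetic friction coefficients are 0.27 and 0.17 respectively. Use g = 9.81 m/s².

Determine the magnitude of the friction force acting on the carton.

f ≈ 8.09 N (down the incline)

Normal force: N = m g cos θ = 10.2 × 9.81 × cos 14° = 97.09 N.
For equilibrium along the incline the friction force must supply f = m g sin θ − P = 24.21 − 32.3 = -8.093 N (positive meaning up-slope).
The static-friction ceiling is μ_s N = 0.27 × 97.09 = 26.21 N.
Since |-8.093| ≤ 26.21 N, no slip — friction simply equals what equilibrium demands.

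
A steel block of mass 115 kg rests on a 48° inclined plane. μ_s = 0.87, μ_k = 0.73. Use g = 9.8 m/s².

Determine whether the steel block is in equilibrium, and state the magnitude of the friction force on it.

f ≈ 551 N

N = m g cos θ = 754 N.
Down-slope weight component: m g sin θ = 838 N.
μ_s N = 656 N.
838 > 656 N, so it slides; kinetic friction f = μ_k N = 0.73×754 = 551 N.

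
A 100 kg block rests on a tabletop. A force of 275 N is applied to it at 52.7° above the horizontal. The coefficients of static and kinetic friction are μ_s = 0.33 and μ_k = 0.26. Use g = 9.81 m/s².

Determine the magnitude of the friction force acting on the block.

f ≈ 167 N

The vertical component of P reduces the normal force: N = m g − P sin α = 981 − 218.8 = 762.2 N.
For equilibrium, f = P cos α = 275×cos 52.7° = 166.6 N.
The static-friction limit is μ_s N = 251.5 N.
Since 166.6 N does not exceed the limit, the block stays at rest and f = 167 N.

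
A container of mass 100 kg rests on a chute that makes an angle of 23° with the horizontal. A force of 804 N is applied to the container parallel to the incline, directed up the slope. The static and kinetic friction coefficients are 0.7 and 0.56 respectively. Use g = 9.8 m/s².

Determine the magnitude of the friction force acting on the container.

Normal force: N = m g cos θ = 100 × 9.8 × cos 23° = 902.1 N.
For equilibrium along the incline the friction force must supply f = m g sin θ − P = 382.9 − 804 = -421.1 N (positive meaning up-slope).
Static friction can supply at most μ_s N = 631.5 N.
Since |-421.1| ≤ 631.5 N, no slip — friction simply equals what equilibrium demands.

f ≈ 421 N (down the incline)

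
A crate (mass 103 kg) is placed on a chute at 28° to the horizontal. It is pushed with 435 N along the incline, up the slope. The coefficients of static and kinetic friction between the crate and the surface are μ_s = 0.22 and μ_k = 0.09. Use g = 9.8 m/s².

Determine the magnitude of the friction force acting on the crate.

Normal force: N = m g cos θ = 103 × 9.8 × cos 28° = 891.2 N.
The friction needed for equilibrium is m g sin θ − P = 473.9 − 435 = 38.88 N, measured positive up-slope.
Maximum static friction available: μ_s N = 0.22 × 891.2 = 196.1 N.
Since |38.88| ≤ 196.1 N, static friction is sufficient; f equals the required value, not μ_s N.

f ≈ 38.9 N (up the incline)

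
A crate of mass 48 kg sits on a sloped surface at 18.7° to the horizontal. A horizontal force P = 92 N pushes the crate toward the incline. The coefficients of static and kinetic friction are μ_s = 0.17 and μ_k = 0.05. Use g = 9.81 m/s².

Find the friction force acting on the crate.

Resolve perpendicular to the incline: N = m g cos θ + P sin θ = 48×9.81×cos 18.7° + 92×sin 18.7° = 475.5 N.
Along the incline, the net driving force (taking up-slope positive) is P cos θ − m g sin θ = 87.14 − 151 = -63.83 N, so equilibrium requires friction f = 63.83 N (up-slope).
The limit of static friction is μ_s N = 80.84 N.
|f_req| = 63.83 ≤ 80.84 N → the crate is in equilibrium; friction equals the required value.

f ≈ 63.8 N (up the incline)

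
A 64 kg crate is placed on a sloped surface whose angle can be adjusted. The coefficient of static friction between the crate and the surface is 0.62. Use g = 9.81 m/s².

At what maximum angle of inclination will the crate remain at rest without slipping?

At the slip threshold, m g sin θ = μ_s · m g cos θ, so tan θ = μ_s.
θ_max = arctan(0.62) = 31.8°.

θ_max ≈ 31.8°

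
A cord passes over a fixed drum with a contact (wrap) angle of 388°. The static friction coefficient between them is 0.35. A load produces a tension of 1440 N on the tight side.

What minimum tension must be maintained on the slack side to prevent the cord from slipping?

T_min ≈ 135 N

Capstan equation at impending slip: T_tight/T_slack = e^{μβ}.
β = 388° = 6.772 rad; e^{μβ} = e^{0.35×6.772} = 10.7.
T_slack = T_tight / e^{μβ} = 1440 / 10.7 = 135 N.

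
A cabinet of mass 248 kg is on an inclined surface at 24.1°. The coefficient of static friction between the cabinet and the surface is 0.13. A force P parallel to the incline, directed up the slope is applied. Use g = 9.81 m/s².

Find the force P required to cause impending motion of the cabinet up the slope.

P ≈ 1280 N

At impending motion up the slope, friction acts down-slope at its limit: f = μ_s N.
P is parallel to the surface, so N = m g cos θ = 2220 N.
Along the incline: P = m g sin θ + μ_s N = 993 + 0.13×2220 = 1280 N.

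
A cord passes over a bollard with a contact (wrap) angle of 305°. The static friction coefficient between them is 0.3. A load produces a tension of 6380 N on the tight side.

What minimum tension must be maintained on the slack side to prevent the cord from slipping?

T_min ≈ 1290 N

Capstan equation at impending slip: T_tight/T_slack = e^{μβ}.
β = 305° = 5.323 rad; e^{μβ} = e^{0.3×5.323} = 4.938.
T_slack = T_tight / e^{μβ} = 6380 / 4.938 = 1290 N.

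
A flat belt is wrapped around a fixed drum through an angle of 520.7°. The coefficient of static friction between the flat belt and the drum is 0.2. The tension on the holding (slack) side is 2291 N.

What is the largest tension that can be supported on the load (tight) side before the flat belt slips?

T_max ≈ 14100 N

At impending slip the capstan equation gives T₂/T₁ = e^{μβ} with β in radians.
β = 520.7° × π/180 = 9.088 rad.
e^{μβ} = e^{0.2×9.088} = 6.157.
T₂ = T₁ · e^{μβ} = 2291 × 6.157 = 14100 N.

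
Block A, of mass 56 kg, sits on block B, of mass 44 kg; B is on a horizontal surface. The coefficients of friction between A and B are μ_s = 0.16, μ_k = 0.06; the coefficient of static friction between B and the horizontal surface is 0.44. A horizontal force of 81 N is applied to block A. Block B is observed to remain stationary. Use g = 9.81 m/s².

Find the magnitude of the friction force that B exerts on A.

The normal force B exerts on A is simply A's weight, N₁ = 549.4 N.
Maximum static friction on A from B: μ_s N₁ = 0.16×549.4 = 87.9 N.
Since P = 81 N ≤ 87.9 N, A does not slip on B; friction on A equals P = 81 N.
B experiences an equal 81 N forward from A (third law). B is in equilibrium, so the floor supplies f₂ = 81 N of static friction (limit μ_s(m_A+m_B)g = 431.6 N, not exceeded).

f ≈ 81 N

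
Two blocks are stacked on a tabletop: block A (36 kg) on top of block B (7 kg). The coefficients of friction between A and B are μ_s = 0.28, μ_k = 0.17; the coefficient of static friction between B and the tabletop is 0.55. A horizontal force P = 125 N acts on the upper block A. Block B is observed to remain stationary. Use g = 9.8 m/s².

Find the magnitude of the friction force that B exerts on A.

f ≈ 60 N

Between the blocks, N₁ = m_A g = 352.8 N.
So the A–B interface can sustain at most μ_s N₁ = 98.78 N of static friction.
P = 125 N exceeds that limit, so A slips over B and the interface friction becomes kinetic: f₁ = μ_k N₁ = 0.17×352.8 = 60 N.
B experiences an equal 60 N forward from A (third law). B is in equilibrium, so the floor supplies f₂ = 60 N of static friction (limit μ_s(m_A+m_B)g = 231.8 N, not exceeded).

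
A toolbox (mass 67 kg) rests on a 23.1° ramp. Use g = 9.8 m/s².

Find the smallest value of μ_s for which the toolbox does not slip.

μ_s,min ≈ 0.427

At the slip threshold m g sin θ = μ_s m g cos θ, so μ_s,min = tan θ.
μ_s,min = tan 23.1° = 0.427.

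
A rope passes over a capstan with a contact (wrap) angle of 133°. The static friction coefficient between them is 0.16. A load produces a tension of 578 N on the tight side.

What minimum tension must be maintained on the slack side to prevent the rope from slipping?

T_min ≈ 399 N

Capstan equation at impending slip: T_tight/T_slack = e^{μβ}.
β = 133° = 2.321 rad; e^{μβ} = e^{0.16×2.321} = 1.45.
T_slack = T_tight / e^{μβ} = 578 / 1.45 = 399 N.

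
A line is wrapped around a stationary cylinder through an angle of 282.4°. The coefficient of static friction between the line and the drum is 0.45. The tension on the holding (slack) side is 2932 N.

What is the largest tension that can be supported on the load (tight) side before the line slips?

T_max ≈ 26900 N

At impending slip the capstan equation gives T₂/T₁ = e^{μβ} with β in radians.
β = 282.4° × π/180 = 4.929 rad.
e^{μβ} = e^{0.45×4.929} = 9.189.
T₂ = T₁ · e^{μβ} = 2932 × 9.189 = 26900 N.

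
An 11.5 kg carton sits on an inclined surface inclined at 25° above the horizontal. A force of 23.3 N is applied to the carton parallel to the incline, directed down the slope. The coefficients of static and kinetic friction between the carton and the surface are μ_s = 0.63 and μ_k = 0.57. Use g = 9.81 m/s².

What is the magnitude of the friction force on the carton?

f ≈ 58.3 N (up the incline)

The normal reaction is N = m g cos θ = 102.2 N.
Parallel to the incline, ΣF = 0 gives f = m g sin θ + P = 47.68 + 23.3 = 70.98 N (up-slope positive).
Static friction can supply at most μ_s N = 64.41 N.
Since |70.98| > 64.41 N, static friction cannot hold it; the carton slides down the incline and kinetic friction applies: f = μ_k N = 0.57 × 102.2 = 58.3 N.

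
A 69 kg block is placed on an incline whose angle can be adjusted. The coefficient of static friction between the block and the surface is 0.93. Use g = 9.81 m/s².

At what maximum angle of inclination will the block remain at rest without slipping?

θ_max ≈ 42.9°

At the slip threshold, m g sin θ = μ_s · m g cos θ, so tan θ = μ_s.
θ_max = arctan(0.93) = 42.9°.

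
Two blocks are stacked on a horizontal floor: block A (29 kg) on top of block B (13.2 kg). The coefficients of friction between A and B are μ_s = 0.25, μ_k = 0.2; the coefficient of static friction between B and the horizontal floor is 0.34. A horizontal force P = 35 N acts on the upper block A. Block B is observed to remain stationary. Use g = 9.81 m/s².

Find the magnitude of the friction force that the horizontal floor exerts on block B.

Between the blocks, N₁ = m_A g = 284.5 N.
Maximum static friction on A from B: μ_s N₁ = 0.25×284.5 = 71.12 N.
P = 35 N is within that limit, so A and B move together (both at rest); the A–B friction is simply f₁ = P = 35 N.
By Newton's third law B feels 35 N forward from A. With B stationary, the floor's static friction on B balances it: f₂ = 35 N (well within μ_s(m_A+m_B)g = 140.8 N).

f ≈ 35 N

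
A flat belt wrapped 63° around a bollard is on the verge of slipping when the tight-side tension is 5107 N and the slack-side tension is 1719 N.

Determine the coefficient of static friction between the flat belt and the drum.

μ ≈ 0.99

T₂/T₁ = e^{μβ} → μ = ln(T₂/T₁)/β.
β = 63° = 1.1 rad.
μ = ln(5107/1719)/1.1 = ln(2.971)/1.1 = 0.99.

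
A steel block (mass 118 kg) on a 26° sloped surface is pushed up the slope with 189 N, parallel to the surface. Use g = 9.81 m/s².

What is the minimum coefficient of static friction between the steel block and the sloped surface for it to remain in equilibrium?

N = m g cos θ = 1040 N.
Friction must make up the shortfall along the incline: f = m g sin θ − P = 507.4 − 189 = 318.4 N.
At the threshold f = μ_s N, so μ_s,min = 318.4/1040 = 0.306.

μ_s,min ≈ 0.306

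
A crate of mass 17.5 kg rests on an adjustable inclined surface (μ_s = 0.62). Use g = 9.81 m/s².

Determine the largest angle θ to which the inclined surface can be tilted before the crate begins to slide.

θ_max ≈ 31.8°

At the slip threshold, m g sin θ = μ_s · m g cos θ, so tan θ = μ_s.
θ_max = arctan(0.62) = 31.8°.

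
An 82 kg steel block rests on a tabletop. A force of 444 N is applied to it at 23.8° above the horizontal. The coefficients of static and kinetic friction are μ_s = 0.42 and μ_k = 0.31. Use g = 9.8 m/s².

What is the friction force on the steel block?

The vertical component of P reduces the normal force: N = m g − P sin α = 803.6 − 179.2 = 624.4 N.
Horizontally, friction must balance P cos α = 406.2 N.
The static-friction limit is μ_s N = 262.3 N.
406.2 > 262.3 N → the steel block slides; f = μ_k N = 0.31×624.4 = 194 N.

f ≈ 194 N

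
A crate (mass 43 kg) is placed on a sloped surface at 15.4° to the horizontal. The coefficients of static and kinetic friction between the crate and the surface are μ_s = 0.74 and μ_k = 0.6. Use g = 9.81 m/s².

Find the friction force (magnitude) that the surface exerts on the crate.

Perpendicular to the surface, N = m g cos θ = 43·9.81·cos 15.4° = 406.7 N.
For equilibrium along the incline, friction must balance the weight component: f = m g sin θ = 112 N up the slope.
Static friction can supply at most μ_s N = 300.9 N.
Since |112| ≤ 300.9 N, no slip — friction simply equals what equilibrium demands.

f ≈ 112 N (up the incline)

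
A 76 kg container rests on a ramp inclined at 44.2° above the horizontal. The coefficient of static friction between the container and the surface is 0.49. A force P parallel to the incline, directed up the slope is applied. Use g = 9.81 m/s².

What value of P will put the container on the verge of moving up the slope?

At impending motion up the slope, friction acts down-slope at its limit: f = μ_s N.
P is parallel to the surface, so N = m g cos θ = 534 N.
Along the incline: P = m g sin θ + μ_s N = 520 + 0.49×534 = 782 N.

P ≈ 782 N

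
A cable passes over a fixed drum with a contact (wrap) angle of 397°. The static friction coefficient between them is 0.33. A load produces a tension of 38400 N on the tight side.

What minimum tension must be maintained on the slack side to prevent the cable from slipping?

Capstan equation at impending slip: T_tight/T_slack = e^{μβ}.
β = 397° = 6.929 rad; e^{μβ} = e^{0.33×6.929} = 9.841.
T_slack = T_tight / e^{μβ} = 38400 / 9.841 = 3900 N.

T_min ≈ 3900 N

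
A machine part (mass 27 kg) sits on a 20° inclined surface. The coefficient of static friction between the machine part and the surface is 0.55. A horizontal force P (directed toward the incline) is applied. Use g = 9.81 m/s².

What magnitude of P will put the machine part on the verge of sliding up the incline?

At impending motion up the slope, friction acts down-slope at its limit: f = μ_s N.
Perpendicular to the incline: N = m g cos θ + P sin θ.
Along the incline: P cos θ = m g sin θ + μ_s N = m g sin θ + μ_s (m g cos θ + P sin θ).
Solving, P (cos θ − μ_s sin θ) = m g (sin θ + μ_s cos θ), so P = 27×9.81×(sin 20° + 0.55 cos 20°)/(cos 20° − 0.55 sin 20°) = 265×0.8589/0.7516 = 303 N.

P ≈ 303 N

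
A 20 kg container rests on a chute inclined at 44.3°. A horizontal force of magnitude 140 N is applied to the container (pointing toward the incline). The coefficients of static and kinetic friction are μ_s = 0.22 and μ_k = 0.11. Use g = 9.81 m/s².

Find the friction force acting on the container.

f ≈ 36.8 N (up the incline)

Resolve perpendicular to the incline: N = m g cos θ + P sin θ = 20×9.81×cos 44.3° + 140×sin 44.3° = 238.2 N.
Along the incline, the net driving force (taking up-slope positive) is P cos θ − m g sin θ = 100.2 − 137 = -36.83 N, so equilibrium requires friction f = 36.83 N (up-slope).
The limit of static friction is μ_s N = 52.4 N.
Since 36.83 N is within the 52.4 N limit, the container stays put and friction is exactly 36.8 N.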